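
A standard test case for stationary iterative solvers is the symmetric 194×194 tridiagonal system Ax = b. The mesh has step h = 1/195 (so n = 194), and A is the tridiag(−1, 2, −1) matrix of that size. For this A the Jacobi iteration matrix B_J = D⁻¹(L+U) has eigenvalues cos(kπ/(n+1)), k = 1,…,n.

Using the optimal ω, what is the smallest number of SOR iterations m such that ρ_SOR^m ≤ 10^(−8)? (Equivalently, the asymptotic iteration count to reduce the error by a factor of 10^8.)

With n=194, ρ(Jacobi) = cos(π/195) = 0.9998702.
root = sin(π/195) = 0.0161100  (since 1−cos² = sin²).
Young: ω* = 2/(1+√(1−ρ_J²)) = 2/(1+0.0161100) = 2/1.0161100 = 1.9682908.
Hence ρ(B_{ω*}) = 1.9682908 − 1 = 0.9682908.
Need (0.9682908)^m ≤ 10^(−8): m ≥ 8·ln10/|ln 0.9682908| = 18.4207/0.0322228 = 571.667 ⇒ m = 572.

m = 572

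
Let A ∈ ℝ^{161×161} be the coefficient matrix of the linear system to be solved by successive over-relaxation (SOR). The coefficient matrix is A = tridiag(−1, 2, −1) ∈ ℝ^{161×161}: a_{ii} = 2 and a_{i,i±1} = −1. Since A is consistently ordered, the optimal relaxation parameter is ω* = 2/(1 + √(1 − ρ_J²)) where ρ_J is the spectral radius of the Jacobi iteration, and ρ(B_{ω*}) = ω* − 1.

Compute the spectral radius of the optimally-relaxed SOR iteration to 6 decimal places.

ρ_J = max_k |cos(kπ/162)| = cos(π/162) = 0.999812
root = sin(π/162) = 0.0193913  (since 1−cos² = sin²).
ω* = 2 / (1 + 0.0193913) = 2 / 1.0193913 ≈ 1.961955.
ρ_SOR = ω* − 1 = 1.961955 − 1 = 0.961955.

ρ_SOR = 0.961955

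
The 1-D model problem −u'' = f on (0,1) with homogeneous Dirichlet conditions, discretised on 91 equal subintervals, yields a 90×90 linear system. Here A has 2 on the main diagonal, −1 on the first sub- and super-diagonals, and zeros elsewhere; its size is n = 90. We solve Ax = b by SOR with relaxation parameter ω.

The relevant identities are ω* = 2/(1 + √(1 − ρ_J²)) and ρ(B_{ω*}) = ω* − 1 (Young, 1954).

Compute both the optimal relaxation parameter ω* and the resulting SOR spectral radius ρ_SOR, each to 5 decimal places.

ω* = 1.93327, ρ_SOR = 0.93327

spectrum of D⁻¹(L+U) = {cos(kπ/91) : 1≤k≤90}; ρ_J = cos(π/91) = 0.99940.
1 − cos²(π/91) = sin²(π/91) ⇒ √(1−ρ_J²) = sin(π/91) = 0.034516.
[ω*] 2 ÷ (1 + 0.034516) = 2 ÷ 1.034516 = 1.93327.
ρ_SOR = ω* − 1 = 1.93327 − 1 = 0.93327.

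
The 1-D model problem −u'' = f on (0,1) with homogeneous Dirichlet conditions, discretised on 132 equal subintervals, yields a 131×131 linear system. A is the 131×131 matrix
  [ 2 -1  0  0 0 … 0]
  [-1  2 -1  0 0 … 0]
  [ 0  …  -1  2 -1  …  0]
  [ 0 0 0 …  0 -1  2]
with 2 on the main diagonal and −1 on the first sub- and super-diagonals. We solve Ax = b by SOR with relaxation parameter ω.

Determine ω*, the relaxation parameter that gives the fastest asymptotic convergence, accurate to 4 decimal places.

With n=131, ρ(Jacobi) = cos(π/132) = 0.9997.
root = sin(π/132) = 0.02380  (since 1−cos² = sin²).
ω* = 2 / (1 + 0.02380) = 2 / 1.02380 ≈ 1.9535.
ρ(B_{ω*}) = ω*−1 = 0.9535

ω* = 1.9535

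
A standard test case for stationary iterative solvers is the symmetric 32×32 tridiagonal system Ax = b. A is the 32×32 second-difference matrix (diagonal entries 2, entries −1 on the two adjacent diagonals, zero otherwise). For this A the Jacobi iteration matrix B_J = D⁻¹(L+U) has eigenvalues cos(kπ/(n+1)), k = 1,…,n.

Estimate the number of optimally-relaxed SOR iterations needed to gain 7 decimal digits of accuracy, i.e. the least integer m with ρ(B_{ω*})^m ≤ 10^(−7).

With n=32, ρ(Jacobi) = cos(π/33) = 0.9954719.
root = sin(π/33) = 0.0950560  (since 1−cos² = sin²).
ω* = 2/(1 + 0.0950560) = 2/1.0950560 = 1.8263906.
At ω = 1.8263906 every |λ(B_ω)| = ω−1, so ρ_SOR = 0.8263906.
7·ln10 = 16.1181; −ln(0.8263906) = 0.190688; m = ⌈16.1181/0.190688⌉ = ⌈84.526⌉ = 85.

m = 85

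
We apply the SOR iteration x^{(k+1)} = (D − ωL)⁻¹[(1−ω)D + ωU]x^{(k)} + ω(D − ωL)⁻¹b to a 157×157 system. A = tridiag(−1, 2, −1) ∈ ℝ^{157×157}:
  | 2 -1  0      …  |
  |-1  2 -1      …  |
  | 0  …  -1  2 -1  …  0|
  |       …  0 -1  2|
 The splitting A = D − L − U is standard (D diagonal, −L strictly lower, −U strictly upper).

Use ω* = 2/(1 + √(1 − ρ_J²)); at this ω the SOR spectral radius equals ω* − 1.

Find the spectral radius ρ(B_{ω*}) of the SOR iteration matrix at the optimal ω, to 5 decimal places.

ρ_SOR = 0.96101

[ρ_J] n=157: ρ(B_J) = cos(π/(n+1)) = cos(π/158) = 0.99980.
root = sin(π/158) = 0.019882  (since 1−cos² = sin²).
Then 2/(1+√(1−ρ_J²)) = 2/(1+0.019882); ω* = 2/1.019882 = 1.96101.
and ρ(B_{ω*}) = 1.96101 − 1 = 0.96101.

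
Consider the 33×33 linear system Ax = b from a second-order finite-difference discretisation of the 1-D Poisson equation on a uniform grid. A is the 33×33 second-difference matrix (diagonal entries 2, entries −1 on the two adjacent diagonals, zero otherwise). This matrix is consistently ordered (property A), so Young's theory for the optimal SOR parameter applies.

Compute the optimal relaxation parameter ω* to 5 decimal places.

ω* = 1.83105

B_J for the 33×33 system has eigenvalues cos(kπ/34); ρ_J = cos(π/34) = 0.99573.
root = sin(π/34) = 0.092268  (since 1−cos² = sin²).
[ω*] 2 ÷ (1 + 0.092268) = 2 ÷ 1.092268 = 1.83105.
ρ_SOR = ω* − 1 ≈ 0.83105.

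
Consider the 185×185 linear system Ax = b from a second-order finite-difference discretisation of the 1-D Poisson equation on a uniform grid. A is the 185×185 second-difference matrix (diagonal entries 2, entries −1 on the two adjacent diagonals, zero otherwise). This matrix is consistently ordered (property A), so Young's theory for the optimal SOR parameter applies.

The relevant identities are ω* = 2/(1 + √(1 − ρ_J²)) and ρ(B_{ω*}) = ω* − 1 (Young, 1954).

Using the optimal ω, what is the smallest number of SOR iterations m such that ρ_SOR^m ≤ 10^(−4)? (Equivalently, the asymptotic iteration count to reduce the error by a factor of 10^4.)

ρ_J = max_k |cos(kπ/186)| = cos(π/186) = 0.9998574
root = sin(π/186) = 0.0168895  (since 1−cos² = sin²).
ω* = 2/(1+0.0168895) = 1.9667820
ρ_SOR = ω* − 1 ≈ 0.9667820.
For 4 digits: m = 4·ln10 / (−ln 0.9667820) = 9.21034/0.0337822 = 272.639; round up → m = 273.

m = 273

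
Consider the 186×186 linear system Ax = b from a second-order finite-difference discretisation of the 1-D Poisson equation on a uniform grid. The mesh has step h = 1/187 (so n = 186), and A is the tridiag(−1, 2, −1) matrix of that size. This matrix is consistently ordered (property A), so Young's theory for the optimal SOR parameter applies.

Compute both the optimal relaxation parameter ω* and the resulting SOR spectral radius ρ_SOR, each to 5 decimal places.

ω* = 1.96696, ρ_SOR = 0.96696

spectrum of D⁻¹(L+U) = {cos(kπ/187) : 1≤k≤186}; ρ_J = cos(π/187) = 0.99986.
√(1−ρ_J²) = |sin(π/187)| = 0.016799
[ω*] 2 ÷ (1 + 0.016799) = 2 ÷ 1.016799 = 1.96696.
Hence ρ(B_{ω*}) = 1.96696 − 1 = 0.96696.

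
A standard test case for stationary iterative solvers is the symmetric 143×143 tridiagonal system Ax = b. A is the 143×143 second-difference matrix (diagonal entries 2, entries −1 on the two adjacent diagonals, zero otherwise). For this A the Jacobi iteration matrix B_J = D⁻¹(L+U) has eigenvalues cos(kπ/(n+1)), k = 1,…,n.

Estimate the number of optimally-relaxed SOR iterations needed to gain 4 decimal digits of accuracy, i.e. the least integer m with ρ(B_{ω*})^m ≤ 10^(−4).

m = 212

ρ_J = max_k |cos(kπ/144)| = cos(π/144) = 0.9997620
1 − cos²(π/144) = sin²(π/144) ⇒ √(1−ρ_J²) = sin(π/144) = 0.0218149.
ω* = 2 / (1 + 0.0218149) = 2 / 1.0218149 ≈ 1.9573017.
and ρ(B_{ω*}) = 1.9573017 − 1 = 0.9573017.
Need (0.9573017)^m ≤ 10^(−4): m ≥ 4·ln10/|ln 0.9573017| = 9.21034/0.0436367 = 211.069 ⇒ m = 212.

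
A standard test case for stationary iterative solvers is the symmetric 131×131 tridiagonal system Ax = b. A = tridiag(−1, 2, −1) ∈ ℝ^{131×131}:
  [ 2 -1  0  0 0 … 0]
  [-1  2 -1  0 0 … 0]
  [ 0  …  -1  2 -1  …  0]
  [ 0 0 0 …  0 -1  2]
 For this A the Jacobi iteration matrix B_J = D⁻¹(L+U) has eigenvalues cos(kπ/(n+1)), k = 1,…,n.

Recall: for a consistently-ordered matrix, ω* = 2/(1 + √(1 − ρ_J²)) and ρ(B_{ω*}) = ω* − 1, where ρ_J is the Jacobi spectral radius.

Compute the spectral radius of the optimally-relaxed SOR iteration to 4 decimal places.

spectrum of D⁻¹(L+U) = {cos(kπ/132) : 1≤k≤131}; ρ_J = cos(π/132) = 0.9997.
root = sin(π/132) = 0.02380  (since 1−cos² = sin²).
ω* = 2/(1+0.02380) = 1.9535
ρ(B_{ω*}) = ω*−1 = 0.9535

ρ_SOR = 0.9535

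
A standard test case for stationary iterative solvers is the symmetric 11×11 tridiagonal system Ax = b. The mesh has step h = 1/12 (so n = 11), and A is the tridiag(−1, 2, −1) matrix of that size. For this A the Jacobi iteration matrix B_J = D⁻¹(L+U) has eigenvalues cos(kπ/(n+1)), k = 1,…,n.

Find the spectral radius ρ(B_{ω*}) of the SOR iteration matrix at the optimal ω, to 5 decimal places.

½·tridiag(1,0,1) at n=11: λ_k = cos(kπ/12); max |λ| at k=1 ⇒ ρ_J = cos(π/12) ≈ 0.96593.
1 − cos²(π/12) = sin²(π/12) ⇒ √(1−ρ_J²) = sin(π/12) = 0.258819.
Young: ω* = 2/(1+√(1−ρ_J²)) = 2/(1+0.258819) = 2/1.258819 = 1.58879.
At ω = 1.58879 every |λ(B_ω)| = ω−1, so ρ_SOR = 0.58879.

ρ_SOR = 0.58879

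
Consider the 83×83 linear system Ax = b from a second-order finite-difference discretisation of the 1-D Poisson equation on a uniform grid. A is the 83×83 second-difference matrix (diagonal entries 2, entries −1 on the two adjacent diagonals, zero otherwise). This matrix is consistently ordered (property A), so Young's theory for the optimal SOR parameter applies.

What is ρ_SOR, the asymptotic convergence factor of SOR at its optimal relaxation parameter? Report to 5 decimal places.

B_J for the 83×83 system has eigenvalues cos(kπ/84); ρ_J = cos(π/84) = 0.99930.
root = sin(π/84) = 0.037391  (since 1−cos² = sin²).
ω* = 2/(1+0.037391) = 1.92791
At ω = 1.92791 every |λ(B_ω)| = ω−1, so ρ_SOR = 0.92791.

ρ_SOR = 0.92791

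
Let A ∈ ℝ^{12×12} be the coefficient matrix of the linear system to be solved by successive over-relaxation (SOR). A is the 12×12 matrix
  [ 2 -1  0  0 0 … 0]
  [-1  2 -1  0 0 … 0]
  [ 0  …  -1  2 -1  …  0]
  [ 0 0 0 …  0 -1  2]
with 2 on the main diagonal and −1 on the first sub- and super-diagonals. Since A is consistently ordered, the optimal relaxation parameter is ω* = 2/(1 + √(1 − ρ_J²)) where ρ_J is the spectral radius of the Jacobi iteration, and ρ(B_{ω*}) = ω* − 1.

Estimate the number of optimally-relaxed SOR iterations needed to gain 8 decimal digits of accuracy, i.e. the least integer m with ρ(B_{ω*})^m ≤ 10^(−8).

½·tridiag(1,0,1) at n=12: λ_k = cos(kπ/13); max |λ| at k=1 ⇒ ρ_J = cos(π/13) ≈ 0.9709418.
√(1−ρ_J²) = |sin(π/13)| = 0.2393157
ω* = 2 / (1 + 0.2393157) = 2 / 1.2393157 ≈ 1.6137938.
Hence ρ(B_{ω*}) = 1.6137938 − 1 = 0.6137938.
8·ln10 = 18.4207; −ln(0.6137938) = 0.488096; m = ⌈18.4207/0.488096⌉ = ⌈37.740⌉ = 38.

m = 38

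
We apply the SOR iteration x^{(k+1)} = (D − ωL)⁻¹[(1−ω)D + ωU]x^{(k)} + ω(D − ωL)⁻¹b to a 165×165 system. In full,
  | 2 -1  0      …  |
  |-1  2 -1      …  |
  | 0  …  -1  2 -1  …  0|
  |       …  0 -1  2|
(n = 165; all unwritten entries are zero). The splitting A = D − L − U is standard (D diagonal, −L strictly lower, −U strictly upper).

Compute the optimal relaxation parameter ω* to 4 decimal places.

ω* = 1.9629

spectrum of D⁻¹(L+U) = {cos(kπ/166) : 1≤k≤165}; ρ_J = cos(π/166) = 0.9998.
1 − cos²(π/166) = sin²(π/166) ⇒ √(1−ρ_J²) = sin(π/166) = 0.01892.
Then 2/(1+√(1−ρ_J²)) = 2/(1+0.01892); ω* = 2/1.01892 = 1.9629.
Hence ρ(B_{ω*}) = 1.9629 − 1 = 0.9629.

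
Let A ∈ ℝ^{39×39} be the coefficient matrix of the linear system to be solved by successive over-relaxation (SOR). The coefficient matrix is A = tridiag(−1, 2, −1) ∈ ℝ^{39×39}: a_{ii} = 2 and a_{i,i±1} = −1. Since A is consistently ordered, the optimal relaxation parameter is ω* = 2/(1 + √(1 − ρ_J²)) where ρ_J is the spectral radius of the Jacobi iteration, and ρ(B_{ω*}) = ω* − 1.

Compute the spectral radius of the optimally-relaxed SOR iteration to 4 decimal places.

ρ_J = max_k |cos(kπ/40)| = cos(π/40) = 0.9969
root = sin(π/40) = 0.07846  (since 1−cos² = sin²).
ω* = 2/(1+0.07846) = 1.8545
At ω = 1.8545 every |λ(B_ω)| = ω−1, so ρ_SOR = 0.8545.

ρ_SOR = 0.8545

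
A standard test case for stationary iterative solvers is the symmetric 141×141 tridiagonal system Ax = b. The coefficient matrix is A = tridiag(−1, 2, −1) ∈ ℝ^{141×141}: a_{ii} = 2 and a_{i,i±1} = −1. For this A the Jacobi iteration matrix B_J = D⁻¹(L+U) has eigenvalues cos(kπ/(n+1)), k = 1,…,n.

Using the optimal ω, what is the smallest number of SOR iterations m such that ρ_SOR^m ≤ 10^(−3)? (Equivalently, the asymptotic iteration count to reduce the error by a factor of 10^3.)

m = 157

spectrum of D⁻¹(L+U) = {cos(kπ/142) : 1≤k≤141}; ρ_J = cos(π/142) = 0.9997553.
root = sin(π/142) = 0.0221221  (since 1−cos² = sin²).
[ω*] 2 ÷ (1 + 0.0221221) = 2 ÷ 1.0221221 = 1.9567134.
ρ(B_{ω*}) = ω*−1 = 0.9567134
ρ_SOR^m ≤ 10^(−3) ⇔ m ≥ 3·ln10/(−ln 0.9567134) = 6.90776/0.0442514 = 156.103; m = ⌈156.103⌉ = 157.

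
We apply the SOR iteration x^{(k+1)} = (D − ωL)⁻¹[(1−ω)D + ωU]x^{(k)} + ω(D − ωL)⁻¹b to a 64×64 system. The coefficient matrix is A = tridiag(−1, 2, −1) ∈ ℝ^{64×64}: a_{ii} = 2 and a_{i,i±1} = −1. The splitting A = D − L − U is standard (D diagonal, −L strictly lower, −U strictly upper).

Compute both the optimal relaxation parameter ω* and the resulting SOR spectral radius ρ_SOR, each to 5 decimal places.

With n=64, ρ(Jacobi) = cos(π/65) = 0.99883.
√(1−ρ_J²) simplifies to sin(π/65) = 0.048313.
Young: ω* = 2/(1+√(1−ρ_J²)) = 2/(1+0.048313) = 2/1.048313 = 1.90783.
ρ(B_{ω*}) = ω*−1 = 0.90783

ω* = 1.90783, ρ_SOR = 0.90783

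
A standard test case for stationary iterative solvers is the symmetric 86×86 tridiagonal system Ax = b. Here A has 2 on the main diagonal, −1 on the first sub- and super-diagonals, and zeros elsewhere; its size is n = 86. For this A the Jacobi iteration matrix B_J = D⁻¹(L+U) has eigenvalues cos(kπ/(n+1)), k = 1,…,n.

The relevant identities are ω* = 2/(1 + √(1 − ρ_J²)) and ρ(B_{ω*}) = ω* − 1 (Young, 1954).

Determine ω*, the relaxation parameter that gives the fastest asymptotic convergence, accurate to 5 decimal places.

spectrum of D⁻¹(L+U) = {cos(kπ/87) : 1≤k≤86}; ρ_J = cos(π/87) = 0.99935.
√(1−ρ_J²) simplifies to sin(π/87) = 0.036102.
ω* = 2 / (1 + 0.036102) = 2 / 1.036102 ≈ 1.93031.
ρ_SOR = ω* − 1 = 1.93031 − 1 = 0.93031.

ω* = 1.93031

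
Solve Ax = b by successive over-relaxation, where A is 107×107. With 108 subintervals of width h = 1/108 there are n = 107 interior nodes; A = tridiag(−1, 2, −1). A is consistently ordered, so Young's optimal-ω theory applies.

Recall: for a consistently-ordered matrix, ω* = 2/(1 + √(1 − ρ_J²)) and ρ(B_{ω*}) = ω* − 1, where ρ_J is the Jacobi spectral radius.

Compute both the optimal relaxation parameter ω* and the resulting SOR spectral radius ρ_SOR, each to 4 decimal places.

B_J for the 107×107 system has eigenvalues cos(kπ/108); ρ_J = cos(π/108) = 0.9996.
√(1 − cos²(π/108)) = sin(π/108) ≈ 0.02908.
Then 2/(1+√(1−ρ_J²)) = 2/(1+0.02908); ω* = 2/1.02908 = 1.9435.
ρ(B_{ω*}) = ω*−1 = 0.9435

ω* = 1.9435, ρ_SOR = 0.9435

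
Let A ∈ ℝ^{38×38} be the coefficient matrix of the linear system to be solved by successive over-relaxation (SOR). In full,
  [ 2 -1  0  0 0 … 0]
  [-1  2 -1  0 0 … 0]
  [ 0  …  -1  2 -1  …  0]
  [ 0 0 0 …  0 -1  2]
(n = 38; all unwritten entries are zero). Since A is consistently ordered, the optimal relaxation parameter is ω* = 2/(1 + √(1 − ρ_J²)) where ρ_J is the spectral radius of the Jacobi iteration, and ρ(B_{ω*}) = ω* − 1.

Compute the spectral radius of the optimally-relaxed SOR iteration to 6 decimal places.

ρ_SOR = 0.851052

ρ_J = max_k |cos(kπ/39)| = cos(π/39) = 0.996757
√(1 − cos²(π/39)) = sin(π/39) ≈ 0.0804666.
[ω*] 2 ÷ (1 + 0.0804666) = 2 ÷ 1.0804666 = 1.851052.
ρ_SOR = ω* − 1 ≈ 0.851052.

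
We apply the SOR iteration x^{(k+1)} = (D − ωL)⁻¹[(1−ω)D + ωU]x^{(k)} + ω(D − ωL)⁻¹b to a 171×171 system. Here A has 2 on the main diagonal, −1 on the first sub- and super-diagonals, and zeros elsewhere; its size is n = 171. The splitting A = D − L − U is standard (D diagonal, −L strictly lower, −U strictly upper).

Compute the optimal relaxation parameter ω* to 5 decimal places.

[ρ_J] n=171: ρ(B_J) = cos(π/(n+1)) = cos(π/172) = 0.99983.
1 − cos²(π/172) = sin²(π/172) ⇒ √(1−ρ_J²) = sin(π/172) = 0.018264.
ω* = 2 / (1 + 0.018264) = 2 / 1.018264 ≈ 1.96413.
ρ_SOR = ω* − 1 = 1.96413 − 1 = 0.96413.

ω* = 1.96413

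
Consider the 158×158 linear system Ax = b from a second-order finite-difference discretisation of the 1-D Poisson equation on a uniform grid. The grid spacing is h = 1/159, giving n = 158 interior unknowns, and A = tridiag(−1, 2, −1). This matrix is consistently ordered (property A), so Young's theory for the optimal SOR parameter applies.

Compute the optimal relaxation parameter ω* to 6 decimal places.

ω* = 1.961251

spectrum of D⁻¹(L+U) = {cos(kπ/159) : 1≤k≤158}; ρ_J = cos(π/159) = 0.999805.
1 − cos²(π/159) = sin²(π/159) ⇒ √(1−ρ_J²) = sin(π/159) = 0.0197572.
ω* = 2/(1 + 0.0197572) = 2/1.0197572 = 1.961251.
and ρ(B_{ω*}) = 1.961251 − 1 = 0.961251.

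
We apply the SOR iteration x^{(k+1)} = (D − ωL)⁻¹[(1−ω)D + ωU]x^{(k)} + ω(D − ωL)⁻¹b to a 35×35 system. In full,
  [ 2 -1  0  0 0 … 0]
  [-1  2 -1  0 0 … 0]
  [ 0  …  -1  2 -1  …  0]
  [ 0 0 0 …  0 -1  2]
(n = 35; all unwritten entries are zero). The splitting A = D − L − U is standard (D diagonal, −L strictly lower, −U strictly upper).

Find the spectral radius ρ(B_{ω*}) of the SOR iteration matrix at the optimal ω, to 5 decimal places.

ρ_SOR = 0.83966

B_J for the 35×35 system has eigenvalues cos(kπ/36); ρ_J = cos(π/36) = 0.99619.
root = sin(π/36) = 0.087156  (since 1−cos² = sin²).
ω* = 2/(1 + 0.087156) = 2/1.087156 = 1.83966.
[ρ_SOR] ω* − 1 = 0.83966.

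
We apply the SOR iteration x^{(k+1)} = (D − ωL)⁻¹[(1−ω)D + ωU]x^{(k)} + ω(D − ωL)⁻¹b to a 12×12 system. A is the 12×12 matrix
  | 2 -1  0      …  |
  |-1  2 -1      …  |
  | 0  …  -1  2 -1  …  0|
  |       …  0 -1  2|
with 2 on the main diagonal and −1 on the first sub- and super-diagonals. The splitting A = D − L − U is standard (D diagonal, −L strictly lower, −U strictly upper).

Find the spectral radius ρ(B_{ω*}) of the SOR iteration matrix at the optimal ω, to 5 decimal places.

ρ_SOR = 0.61379

spectrum of D⁻¹(L+U) = {cos(kπ/13) : 1≤k≤12}; ρ_J = cos(π/13) = 0.97094.
1 − cos²(π/13) = sin²(π/13) ⇒ √(1−ρ_J²) = sin(π/13) = 0.239316.
So ω* = 2/1.239316 = 1.61379 (Young).
At ω = 1.61379 every |λ(B_ω)| = ω−1, so ρ_SOR = 0.61379.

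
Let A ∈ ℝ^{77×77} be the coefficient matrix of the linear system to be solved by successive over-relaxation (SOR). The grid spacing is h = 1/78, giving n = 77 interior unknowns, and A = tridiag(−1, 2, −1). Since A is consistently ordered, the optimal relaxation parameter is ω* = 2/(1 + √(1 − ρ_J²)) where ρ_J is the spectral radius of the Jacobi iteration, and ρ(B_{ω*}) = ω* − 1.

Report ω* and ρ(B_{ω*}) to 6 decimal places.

[ρ_J] n=77: ρ(B_J) = cos(π/(n+1)) = cos(π/78) = 0.999189.
√(1 − cos²(π/78)) = sin(π/78) ≈ 0.0402659.
ω* = 2 / (1 + 0.0402659) = 2 / 1.0402659 ≈ 1.922585.
and ρ(B_{ω*}) = 1.922585 − 1 = 0.922585.

ω* = 1.922585, ρ_SOR = 0.922585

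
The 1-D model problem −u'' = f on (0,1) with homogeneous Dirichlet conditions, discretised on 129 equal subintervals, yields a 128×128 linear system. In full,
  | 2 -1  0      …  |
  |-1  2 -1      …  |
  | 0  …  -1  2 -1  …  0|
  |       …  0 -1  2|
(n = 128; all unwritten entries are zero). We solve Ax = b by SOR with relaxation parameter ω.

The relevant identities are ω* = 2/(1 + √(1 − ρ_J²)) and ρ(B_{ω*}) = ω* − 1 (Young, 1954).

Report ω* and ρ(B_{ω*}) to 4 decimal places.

n=128: λ(B_J) = 1 − λ(A)/2 = cos(kπ/129); k=1 gives ρ_J = 0.9997.
√(1−ρ_J²) simplifies to sin(π/129) = 0.02435.
ω* = 2/(1+0.02435) = 1.9525
ρ(B_{ω*}) = ω*−1 = 0.9525

ω* = 1.9525, ρ_SOR = 0.9525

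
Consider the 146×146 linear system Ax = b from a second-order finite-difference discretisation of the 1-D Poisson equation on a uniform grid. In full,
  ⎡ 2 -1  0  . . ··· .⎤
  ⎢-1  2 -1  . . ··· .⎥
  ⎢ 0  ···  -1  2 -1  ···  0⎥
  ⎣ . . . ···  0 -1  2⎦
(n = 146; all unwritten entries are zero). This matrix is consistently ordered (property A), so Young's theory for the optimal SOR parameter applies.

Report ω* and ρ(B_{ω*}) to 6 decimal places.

ω* = 1.958155, ρ_SOR = 0.958155

n=146: λ(B_J) = 1 − λ(A)/2 = cos(kπ/147); k=1 gives ρ_J = 0.999772.
√(1 − cos²(π/147)) = sin(π/147) ≈ 0.0213698.
[ω*] 2 ÷ (1 + 0.0213698) = 2 ÷ 1.0213698 = 1.958155.
ρ(B_{ω*}) = ω*−1 = 0.958155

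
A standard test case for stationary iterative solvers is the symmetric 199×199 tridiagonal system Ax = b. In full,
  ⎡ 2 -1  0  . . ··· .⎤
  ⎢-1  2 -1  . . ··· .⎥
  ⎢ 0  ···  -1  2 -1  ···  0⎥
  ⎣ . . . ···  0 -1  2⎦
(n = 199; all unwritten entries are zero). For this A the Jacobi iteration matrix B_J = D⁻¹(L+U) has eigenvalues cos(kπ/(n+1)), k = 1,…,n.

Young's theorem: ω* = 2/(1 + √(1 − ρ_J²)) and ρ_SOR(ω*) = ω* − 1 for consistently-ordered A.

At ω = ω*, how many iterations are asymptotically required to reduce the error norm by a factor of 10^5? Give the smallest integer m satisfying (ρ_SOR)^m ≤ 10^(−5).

m = 367

½·tridiag(1,0,1) at n=199: λ_k = cos(kπ/200); max |λ| at k=1 ⇒ ρ_J = cos(π/200) ≈ 0.9998766.
root = sin(π/200) = 0.0157073  (since 1−cos² = sin²).
Then 2/(1+√(1−ρ_J²)) = 2/(1+0.0157073); ω* = 2/1.0157073 = 1.9690712.
and ρ(B_{ω*}) = 1.9690712 − 1 = 0.9690712.
m ≥ 5·ln10 / (−ln 0.9690712) = 366.452; smallest integer m = 367.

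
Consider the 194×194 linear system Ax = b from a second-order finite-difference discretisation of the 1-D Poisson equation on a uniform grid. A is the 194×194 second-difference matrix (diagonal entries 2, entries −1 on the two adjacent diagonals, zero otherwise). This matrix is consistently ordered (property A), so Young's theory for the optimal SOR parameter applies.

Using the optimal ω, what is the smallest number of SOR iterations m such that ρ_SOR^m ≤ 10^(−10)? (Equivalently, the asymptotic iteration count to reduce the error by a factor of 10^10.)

m = 715

½·tridiag(1,0,1) at n=194: λ_k = cos(kπ/195); max |λ| at k=1 ⇒ ρ_J = cos(π/195) ≈ 0.9998702.
1 − cos²(π/195) = sin²(π/195) ⇒ √(1−ρ_J²) = sin(π/195) = 0.0161100.
[ω*] 2 ÷ (1 + 0.0161100) = 2 ÷ 1.0161100 = 1.9682908.
ρ(B_{ω*}) = ω*−1 = 0.9682908
10·ln10 = 23.0259; −ln(0.9682908) = 0.0322228; m = ⌈23.0259/0.0322228⌉ = ⌈714.584⌉ = 715.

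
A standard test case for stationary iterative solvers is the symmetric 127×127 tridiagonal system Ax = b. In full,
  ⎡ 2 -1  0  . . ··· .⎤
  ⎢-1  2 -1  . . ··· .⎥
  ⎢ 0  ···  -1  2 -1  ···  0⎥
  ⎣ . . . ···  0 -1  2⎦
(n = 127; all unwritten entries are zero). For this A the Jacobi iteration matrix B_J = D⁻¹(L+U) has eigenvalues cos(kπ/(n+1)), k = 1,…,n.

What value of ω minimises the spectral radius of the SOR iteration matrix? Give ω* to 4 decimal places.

ω* = 1.9521

B_J for the 127×127 system has eigenvalues cos(kπ/128); ρ_J = cos(π/128) = 0.9997.
√(1 − cos²(π/128)) = sin(π/128) ≈ 0.02454.
Then 2/(1+√(1−ρ_J²)) = 2/(1+0.02454); ω* = 2/1.02454 = 1.9521.
ρ_SOR = ω* − 1 ≈ 0.9521.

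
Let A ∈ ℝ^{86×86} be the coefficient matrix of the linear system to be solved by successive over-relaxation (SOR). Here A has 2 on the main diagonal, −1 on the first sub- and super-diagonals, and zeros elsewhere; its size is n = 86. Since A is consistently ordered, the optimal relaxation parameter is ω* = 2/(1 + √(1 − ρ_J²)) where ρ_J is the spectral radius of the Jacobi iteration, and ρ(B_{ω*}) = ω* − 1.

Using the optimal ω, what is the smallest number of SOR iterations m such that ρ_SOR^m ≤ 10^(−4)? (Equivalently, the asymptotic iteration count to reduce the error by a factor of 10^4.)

m = 128

B_J for the 86×86 system has eigenvalues cos(kπ/87); ρ_J = cos(π/87) = 0.9993481.
1 − cos²(π/87) = sin²(π/87) ⇒ √(1−ρ_J²) = sin(π/87) = 0.0361024.
ω* = 2/(1 + 0.0361024) = 2/1.0361024 = 1.9303111.
ρ(B_{ω*}) = ω*−1 = 0.9303111
For 4 digits: m = 4·ln10 / (−ln 0.9303111) = 9.21034/0.0722362 = 127.503; round up → m = 128.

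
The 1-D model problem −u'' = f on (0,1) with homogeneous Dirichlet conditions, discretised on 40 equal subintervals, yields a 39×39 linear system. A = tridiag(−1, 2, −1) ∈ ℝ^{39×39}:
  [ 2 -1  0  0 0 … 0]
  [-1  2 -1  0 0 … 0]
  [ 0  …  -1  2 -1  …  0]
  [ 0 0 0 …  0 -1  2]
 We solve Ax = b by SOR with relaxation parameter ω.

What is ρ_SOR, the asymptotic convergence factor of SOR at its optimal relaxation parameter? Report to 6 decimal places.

ρ_SOR = 0.854498

spectrum of D⁻¹(L+U) = {cos(kπ/40) : 1≤k≤39}; ρ_J = cos(π/40) = 0.996917.
1 − cos²(π/40) = sin²(π/40) ⇒ √(1−ρ_J²) = sin(π/40) = 0.0784591.
So ω* = 2/1.0784591 = 1.854498 (Young).
At ω = 1.854498 every |λ(B_ω)| = ω−1, so ρ_SOR = 0.854498.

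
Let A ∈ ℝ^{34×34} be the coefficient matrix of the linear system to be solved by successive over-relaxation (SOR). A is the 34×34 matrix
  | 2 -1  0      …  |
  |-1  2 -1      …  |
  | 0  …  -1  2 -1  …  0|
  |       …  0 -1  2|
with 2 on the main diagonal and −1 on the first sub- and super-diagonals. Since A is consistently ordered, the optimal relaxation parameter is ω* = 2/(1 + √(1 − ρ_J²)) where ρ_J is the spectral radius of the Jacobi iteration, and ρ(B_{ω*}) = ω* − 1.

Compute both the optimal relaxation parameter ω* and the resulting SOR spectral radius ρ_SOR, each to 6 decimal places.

ω* = 1.835470, ρ_SOR = 0.835470

½·tridiag(1,0,1) at n=34: λ_k = cos(kπ/35); max |λ| at k=1 ⇒ ρ_J = cos(π/35) ≈ 0.995974.
√(1 − cos²(π/35)) = sin(π/35) ≈ 0.0896393.
ω* = 2 / (1 + 0.0896393) = 2 / 1.0896393 ≈ 1.835470.
ρ_SOR = ω* − 1 ≈ 0.835470.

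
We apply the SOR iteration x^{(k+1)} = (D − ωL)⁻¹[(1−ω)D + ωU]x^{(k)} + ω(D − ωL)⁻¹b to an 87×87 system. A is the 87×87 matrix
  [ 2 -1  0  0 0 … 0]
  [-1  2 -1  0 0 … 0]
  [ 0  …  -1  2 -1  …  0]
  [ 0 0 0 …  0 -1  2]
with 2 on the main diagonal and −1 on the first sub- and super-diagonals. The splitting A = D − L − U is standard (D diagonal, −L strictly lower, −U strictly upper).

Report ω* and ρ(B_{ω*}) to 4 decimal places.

n=87: λ(B_J) = 1 − λ(A)/2 = cos(kπ/88); k=1 gives ρ_J = 0.9994.
√(1−ρ_J²) = |sin(π/88)| = 0.03569
ω* = 2/(1+0.03569) = 1.9311
and ρ(B_{ω*}) = 1.9311 − 1 = 0.9311.

ω* = 1.9311, ρ_SOR = 0.9311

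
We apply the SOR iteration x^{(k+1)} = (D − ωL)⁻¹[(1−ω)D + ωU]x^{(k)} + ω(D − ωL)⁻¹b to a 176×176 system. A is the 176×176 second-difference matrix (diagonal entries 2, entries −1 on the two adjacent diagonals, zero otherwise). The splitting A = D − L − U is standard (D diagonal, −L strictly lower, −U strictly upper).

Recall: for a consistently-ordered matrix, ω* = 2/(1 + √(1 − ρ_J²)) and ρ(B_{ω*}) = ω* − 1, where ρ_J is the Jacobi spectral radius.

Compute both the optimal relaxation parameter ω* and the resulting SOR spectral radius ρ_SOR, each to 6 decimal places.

n=176: λ(B_J) = 1 − λ(A)/2 = cos(kπ/177); k=1 gives ρ_J = 0.999842.
1 − cos²(π/177) = sin²(π/177) ⇒ √(1−ρ_J²) = sin(π/177) = 0.0177482.
Young: ω* = 2/(1+√(1−ρ_J²)) = 2/(1+0.0177482) = 2/1.0177482 = 1.965123.
[ρ_SOR] ω* − 1 = 0.965123.

ω* = 1.965123, ρ_SOR = 0.965123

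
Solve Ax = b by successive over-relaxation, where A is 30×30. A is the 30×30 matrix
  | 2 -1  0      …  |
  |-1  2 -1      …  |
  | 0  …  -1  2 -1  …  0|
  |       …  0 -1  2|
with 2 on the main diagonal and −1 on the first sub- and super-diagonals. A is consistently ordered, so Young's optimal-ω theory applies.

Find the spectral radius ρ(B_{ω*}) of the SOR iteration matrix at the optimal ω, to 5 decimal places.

B_J for the 30×30 system has eigenvalues cos(kπ/31); ρ_J = cos(π/31) = 0.99487.
1 − cos²(π/31) = sin²(π/31) ⇒ √(1−ρ_J²) = sin(π/31) = 0.101168.
[ω*] 2 ÷ (1 + 0.101168) = 2 ÷ 1.101168 = 1.81625.
At ω = 1.81625 every |λ(B_ω)| = ω−1, so ρ_SOR = 0.81625.

ρ_SOR = 0.81625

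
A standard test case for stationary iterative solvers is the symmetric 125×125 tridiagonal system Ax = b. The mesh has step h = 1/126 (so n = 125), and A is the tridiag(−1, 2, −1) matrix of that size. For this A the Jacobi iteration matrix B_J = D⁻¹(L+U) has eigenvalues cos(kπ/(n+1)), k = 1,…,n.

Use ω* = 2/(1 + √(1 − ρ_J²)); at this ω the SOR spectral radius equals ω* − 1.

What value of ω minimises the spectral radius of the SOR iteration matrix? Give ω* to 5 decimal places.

½·tridiag(1,0,1) at n=125: λ_k = cos(kπ/126); max |λ| at k=1 ⇒ ρ_J = cos(π/126) ≈ 0.99969.
1 − cos²(π/126) = sin²(π/126) ⇒ √(1−ρ_J²) = sin(π/126) = 0.024931.
ω* = 2/(1+0.024931) = 1.95135
ρ_SOR = ω* − 1 ≈ 0.95135.

ω* = 1.95135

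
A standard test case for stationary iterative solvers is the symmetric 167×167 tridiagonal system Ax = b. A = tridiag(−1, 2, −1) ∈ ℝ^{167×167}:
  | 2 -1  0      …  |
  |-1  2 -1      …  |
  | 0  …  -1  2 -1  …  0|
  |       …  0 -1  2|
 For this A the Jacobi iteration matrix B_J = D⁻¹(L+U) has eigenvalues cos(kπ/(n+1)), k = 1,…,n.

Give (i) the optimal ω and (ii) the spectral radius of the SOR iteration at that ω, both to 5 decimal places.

ω* = 1.96329, ρ_SOR = 0.96329

n=167: λ(B_J) = 1 − λ(A)/2 = cos(kπ/168); k=1 gives ρ_J = 0.99983.
√(1−ρ_J²) simplifies to sin(π/168) = 0.018699.
Young: ω* = 2/(1+√(1−ρ_J²)) = 2/(1+0.018699) = 2/1.018699 = 1.96329.
ρ_SOR = ω* − 1 = 1.96329 − 1 = 0.96329.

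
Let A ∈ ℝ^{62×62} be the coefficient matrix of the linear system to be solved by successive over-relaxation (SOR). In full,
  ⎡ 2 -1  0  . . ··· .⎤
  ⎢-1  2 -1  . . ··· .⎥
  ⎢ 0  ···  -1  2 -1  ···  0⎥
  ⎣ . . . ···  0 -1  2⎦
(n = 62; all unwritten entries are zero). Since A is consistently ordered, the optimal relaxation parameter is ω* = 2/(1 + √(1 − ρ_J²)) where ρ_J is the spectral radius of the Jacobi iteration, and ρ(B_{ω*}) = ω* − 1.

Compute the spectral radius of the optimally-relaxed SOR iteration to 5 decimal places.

½·tridiag(1,0,1) at n=62: λ_k = cos(kπ/63); max |λ| at k=1 ⇒ ρ_J = cos(π/63) ≈ 0.99876.
root = sin(π/63) = 0.049846  (since 1−cos² = sin²).
ω* = 2/(1+0.049846) = 1.90504
ρ_SOR = ω* − 1 = 1.90504 − 1 = 0.90504.

ρ_SOR = 0.90504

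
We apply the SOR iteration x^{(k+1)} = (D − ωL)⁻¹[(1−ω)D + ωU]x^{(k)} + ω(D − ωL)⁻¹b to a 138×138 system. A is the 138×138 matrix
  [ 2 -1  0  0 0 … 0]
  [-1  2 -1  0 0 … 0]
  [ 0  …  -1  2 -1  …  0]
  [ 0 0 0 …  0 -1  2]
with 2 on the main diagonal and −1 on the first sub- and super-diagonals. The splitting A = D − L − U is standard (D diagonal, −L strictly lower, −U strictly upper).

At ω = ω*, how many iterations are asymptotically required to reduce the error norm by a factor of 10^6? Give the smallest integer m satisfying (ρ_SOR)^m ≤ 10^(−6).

n=138: λ(B_J) = 1 − λ(A)/2 = cos(kπ/139); k=1 gives ρ_J = 0.9997446.
√(1−ρ_J²) simplifies to sin(π/139) = 0.0225995.
Young: ω* = 2/(1+√(1−ρ_J²)) = 2/(1+0.0225995) = 2/1.0225995 = 1.9557999.
[ρ_SOR] ω* − 1 = 0.9557999.
6·ln10 = 13.8155; −ln(0.9557999) = 0.0452067; m = ⌈13.8155/0.0452067⌉ = ⌈305.607⌉ = 306.

m = 306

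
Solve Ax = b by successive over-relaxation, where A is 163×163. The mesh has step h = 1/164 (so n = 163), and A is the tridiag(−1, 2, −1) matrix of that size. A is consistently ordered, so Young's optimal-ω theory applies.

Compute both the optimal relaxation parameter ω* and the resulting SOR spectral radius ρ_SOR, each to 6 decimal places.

½·tridiag(1,0,1) at n=163: λ_k = cos(kπ/164); max |λ| at k=1 ⇒ ρ_J = cos(π/164) ≈ 0.999817.
1 − cos²(π/164) = sin²(π/164) ⇒ √(1−ρ_J²) = sin(π/164) = 0.0191549.
ω* = 2 / (1 + 0.0191549) = 2 / 1.0191549 ≈ 1.962410.
ρ_SOR = ω* − 1 ≈ 0.962410.

ω* = 1.962410, ρ_SOR = 0.962410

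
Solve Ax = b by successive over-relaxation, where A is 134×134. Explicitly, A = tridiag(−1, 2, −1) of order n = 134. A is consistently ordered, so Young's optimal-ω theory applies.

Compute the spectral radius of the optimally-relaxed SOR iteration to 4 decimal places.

ρ_SOR = 0.9545

n=134: λ(B_J) = 1 − λ(A)/2 = cos(kπ/135); k=1 gives ρ_J = 0.9997.
root = sin(π/135) = 0.02327  (since 1−cos² = sin²).
Young: ω* = 2/(1+√(1−ρ_J²)) = 2/(1+0.02327) = 2/1.02327 = 1.9545.
ρ_SOR = ω* − 1 ≈ 0.9545.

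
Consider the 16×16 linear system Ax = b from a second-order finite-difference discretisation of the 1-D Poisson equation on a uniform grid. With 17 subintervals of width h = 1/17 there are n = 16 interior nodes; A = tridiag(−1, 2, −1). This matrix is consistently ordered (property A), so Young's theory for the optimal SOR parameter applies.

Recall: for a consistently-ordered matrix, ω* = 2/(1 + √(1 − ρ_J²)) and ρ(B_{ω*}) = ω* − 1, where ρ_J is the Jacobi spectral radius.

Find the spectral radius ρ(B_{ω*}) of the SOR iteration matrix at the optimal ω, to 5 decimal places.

½·tridiag(1,0,1) at n=16: λ_k = cos(kπ/17); max |λ| at k=1 ⇒ ρ_J = cos(π/17) ≈ 0.98297.
root = sin(π/17) = 0.183750  (since 1−cos² = sin²).
ω* = 2 / (1 + 0.183750) = 2 / 1.183750 ≈ 1.68955.
ρ_SOR = ω* − 1 ≈ 0.68955.

ρ_SOR = 0.68955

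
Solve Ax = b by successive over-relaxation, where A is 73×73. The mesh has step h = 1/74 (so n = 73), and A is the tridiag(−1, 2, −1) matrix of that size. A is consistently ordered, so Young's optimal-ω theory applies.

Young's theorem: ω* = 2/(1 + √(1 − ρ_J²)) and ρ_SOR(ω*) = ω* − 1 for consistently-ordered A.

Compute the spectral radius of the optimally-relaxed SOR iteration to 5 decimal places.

½·tridiag(1,0,1) at n=73: λ_k = cos(kπ/74); max |λ| at k=1 ⇒ ρ_J = cos(π/74) ≈ 0.99910.
√(1 − cos²(π/74)) = sin(π/74) ≈ 0.042441.
[ω*] 2 ÷ (1 + 0.042441) = 2 ÷ 1.042441 = 1.91857.
[ρ_SOR] ω* − 1 = 0.91857.

ρ_SOR = 0.91857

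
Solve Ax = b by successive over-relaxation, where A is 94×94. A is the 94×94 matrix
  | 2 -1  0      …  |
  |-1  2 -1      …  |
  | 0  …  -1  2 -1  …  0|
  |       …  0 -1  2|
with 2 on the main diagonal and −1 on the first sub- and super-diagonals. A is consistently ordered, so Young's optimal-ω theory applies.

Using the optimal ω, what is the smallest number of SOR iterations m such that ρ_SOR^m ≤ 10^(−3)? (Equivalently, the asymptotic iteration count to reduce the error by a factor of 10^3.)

ρ_J = max_k |cos(kπ/95)| = cos(π/95) = 0.9994533
√(1 − cos²(π/95)) = sin(π/95) ≈ 0.0330634.
ω* = 2 / (1 + 0.0330634) = 2 / 1.0330634 ≈ 1.9359896.
Hence ρ(B_{ω*}) = 1.9359896 − 1 = 0.9359896.
(0.9359896)^m ≤ 10^{−3}  ⇒  m·ln(0.9359896) ≤ −3·ln10  ⇒  m ≥ 104.424  ⇒  m = 105

m = 105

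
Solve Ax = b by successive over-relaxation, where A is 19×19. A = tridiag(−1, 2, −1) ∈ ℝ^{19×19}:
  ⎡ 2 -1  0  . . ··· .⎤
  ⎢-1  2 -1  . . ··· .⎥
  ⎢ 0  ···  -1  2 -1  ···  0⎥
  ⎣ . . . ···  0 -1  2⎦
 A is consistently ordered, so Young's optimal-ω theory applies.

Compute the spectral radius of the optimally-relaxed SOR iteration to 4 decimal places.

With n=19, ρ(Jacobi) = cos(π/20) = 0.9877.
root = sin(π/20) = 0.15643  (since 1−cos² = sin²).
Young: ω* = 2/(1+√(1−ρ_J²)) = 2/(1+0.15643) = 2/1.15643 = 1.7295.
and ρ(B_{ω*}) = 1.7295 − 1 = 0.7295.

ρ_SOR = 0.7295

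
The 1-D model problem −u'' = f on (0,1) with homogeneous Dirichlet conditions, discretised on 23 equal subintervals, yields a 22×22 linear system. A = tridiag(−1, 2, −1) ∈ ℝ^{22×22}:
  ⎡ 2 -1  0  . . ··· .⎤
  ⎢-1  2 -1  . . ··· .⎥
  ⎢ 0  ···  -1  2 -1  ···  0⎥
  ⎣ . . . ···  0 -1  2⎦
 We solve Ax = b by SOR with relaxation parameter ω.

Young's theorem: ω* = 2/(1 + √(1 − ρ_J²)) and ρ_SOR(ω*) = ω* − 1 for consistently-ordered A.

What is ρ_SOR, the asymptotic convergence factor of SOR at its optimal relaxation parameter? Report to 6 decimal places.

spectrum of D⁻¹(L+U) = {cos(kπ/23) : 1≤k≤22}; ρ_J = cos(π/23) = 0.990686.
√(1 − cos²(π/23)) = sin(π/23) ≈ 0.1361666.
Young: ω* = 2/(1+√(1−ρ_J²)) = 2/(1+0.1361666) = 2/1.1361666 = 1.760305.
Hence ρ(B_{ω*}) = 1.760305 − 1 = 0.760305.

ρ_SOR = 0.760305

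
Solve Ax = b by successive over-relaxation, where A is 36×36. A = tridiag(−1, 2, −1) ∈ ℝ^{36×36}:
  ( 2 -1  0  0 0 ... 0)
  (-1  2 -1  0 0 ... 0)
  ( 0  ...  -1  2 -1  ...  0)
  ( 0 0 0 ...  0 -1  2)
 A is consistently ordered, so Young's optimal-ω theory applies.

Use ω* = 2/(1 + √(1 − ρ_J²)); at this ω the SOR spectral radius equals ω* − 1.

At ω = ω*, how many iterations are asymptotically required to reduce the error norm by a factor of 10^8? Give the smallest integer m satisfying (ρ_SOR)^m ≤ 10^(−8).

spectrum of D⁻¹(L+U) = {cos(kπ/37) : 1≤k≤36}; ρ_J = cos(π/37) = 0.9963975.
√(1−ρ_J²) = |sin(π/37)| = 0.0848059
So ω* = 2/1.0848059 = 1.8436478 (Young).
[ρ_SOR] ω* − 1 = 0.8436478.
m ≥ 8·ln10 / (−ln 0.8436478) = 108.344; smallest integer m = 109.

m = 109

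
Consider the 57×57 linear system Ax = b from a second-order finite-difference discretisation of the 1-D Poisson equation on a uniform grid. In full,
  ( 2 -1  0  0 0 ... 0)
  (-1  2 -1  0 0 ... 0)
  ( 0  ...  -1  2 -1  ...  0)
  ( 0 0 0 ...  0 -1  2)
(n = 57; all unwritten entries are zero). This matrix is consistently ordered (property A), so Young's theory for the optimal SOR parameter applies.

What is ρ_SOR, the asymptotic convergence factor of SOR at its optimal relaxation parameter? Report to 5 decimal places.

B_J for the 57×57 system has eigenvalues cos(kπ/58); ρ_J = cos(π/58) = 0.99853.
√(1−ρ_J²) = |sin(π/58)| = 0.054139
So ω* = 2/1.054139 = 1.89728 (Young).
Hence ρ(B_{ω*}) = 1.89728 − 1 = 0.89728.

ρ_SOR = 0.89728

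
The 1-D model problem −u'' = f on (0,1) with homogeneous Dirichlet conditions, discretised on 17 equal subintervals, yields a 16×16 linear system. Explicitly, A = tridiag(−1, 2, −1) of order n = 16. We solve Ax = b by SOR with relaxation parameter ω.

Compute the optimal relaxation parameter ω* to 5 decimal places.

ω* = 1.68955

n=16: λ(B_J) = 1 − λ(A)/2 = cos(kπ/17); k=1 gives ρ_J = 0.98297.
√(1 − cos²(π/17)) = sin(π/17) ≈ 0.183750.
Young: ω* = 2/(1+√(1−ρ_J²)) = 2/(1+0.183750) = 2/1.183750 = 1.68955.
[ρ_SOR] ω* − 1 = 0.68955.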